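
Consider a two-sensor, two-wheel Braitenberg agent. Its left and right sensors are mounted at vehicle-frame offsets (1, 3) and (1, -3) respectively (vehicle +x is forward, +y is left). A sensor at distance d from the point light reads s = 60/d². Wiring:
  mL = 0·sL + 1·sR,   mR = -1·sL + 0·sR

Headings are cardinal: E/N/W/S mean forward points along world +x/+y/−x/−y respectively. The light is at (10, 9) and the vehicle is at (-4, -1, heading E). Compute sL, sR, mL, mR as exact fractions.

left sensor world pos  = (-3, 2); dL² = 218
right sensor world pos = (-3, -4); dR² = 338
sL = 60/218 = 30/109
sR = 60/338 = 30/169
mL = 0·sL + 1·sR = 30/169
mR = -1·sL + 0·sR = -30/109

30/109 30/169 30/169 -30/109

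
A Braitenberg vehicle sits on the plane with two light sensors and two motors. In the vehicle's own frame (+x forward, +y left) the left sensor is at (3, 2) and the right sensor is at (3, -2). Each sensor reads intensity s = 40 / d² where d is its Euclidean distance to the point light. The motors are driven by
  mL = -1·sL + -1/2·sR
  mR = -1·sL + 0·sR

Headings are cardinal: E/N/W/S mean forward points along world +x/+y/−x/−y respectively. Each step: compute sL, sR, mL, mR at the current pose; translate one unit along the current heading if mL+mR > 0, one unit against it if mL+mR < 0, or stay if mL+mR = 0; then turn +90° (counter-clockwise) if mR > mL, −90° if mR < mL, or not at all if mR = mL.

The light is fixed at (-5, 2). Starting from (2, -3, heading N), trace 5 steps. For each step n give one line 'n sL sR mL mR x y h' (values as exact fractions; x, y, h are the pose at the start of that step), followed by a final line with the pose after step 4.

n=0: pose=(2,-3,N); sL=40/29, sR=8/17; mL=-796/493, mR=-40/29; mL+mR=-1476/493 → advance -1; mR−mL=4/17 → turn +1·90°
n=1: pose=(2,-4,W); sL=1/2, sR=5/4; mL=-9/8, mR=-1/2; mL+mR=-13/8 → advance -1; mR−mL=5/8 → turn +1·90°
n=2: pose=(3,-4,S); sL=40/181, sR=40/117; mL=-8300/21177, mR=-40/181; mL+mR=-12980/21177 → advance -1; mR−mL=20/117 → turn +1·90°
n=3: pose=(3,-3,E); sL=4/13, sR=4/17; mL=-94/221, mR=-4/13; mL+mR=-162/221 → advance -1; mR−mL=2/17 → turn +1·90°
n=4: pose=(2,-3,N); sL=40/29, sR=8/17; mL=-796/493, mR=-40/29; mL+mR=-1476/493 → advance -1; mR−mL=4/17 → turn +1·90°

0 40/29 8/17 -796/493 -40/29 2 -3 N
1 1/2 5/4 -9/8 -1/2 2 -4 W
2 40/181 40/117 -8300/21177 -40/181 3 -4 S
3 4/13 4/17 -94/221 -4/13 3 -3 E
4 40/29 8/17 -796/493 -40/29 2 -3 N
final 2 -4 W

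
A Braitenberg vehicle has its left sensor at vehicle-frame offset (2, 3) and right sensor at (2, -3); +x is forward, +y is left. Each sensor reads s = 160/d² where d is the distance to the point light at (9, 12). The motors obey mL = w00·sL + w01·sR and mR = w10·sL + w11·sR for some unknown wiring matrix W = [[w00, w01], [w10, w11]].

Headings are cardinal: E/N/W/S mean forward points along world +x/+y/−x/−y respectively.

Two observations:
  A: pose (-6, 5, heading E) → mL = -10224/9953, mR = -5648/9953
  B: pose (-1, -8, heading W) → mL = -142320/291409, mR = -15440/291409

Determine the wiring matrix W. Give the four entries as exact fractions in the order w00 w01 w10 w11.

-1/2 -1 -1 1/2

obs A: pose=(-6,5,E) → sL=32/37, sR=160/269, mL=-10224/9953, mR=-5648/9953
obs B: pose=(-1,-8,W) → sL=160/673, sR=160/433, mL=-142320/291409, mR=-15440/291409
sensor matrix S = [[32/37, 160/269], [160/673, 160/433]]; det S = 516771840/2900393777
solve [mL_A; mL_B] = S·[w00; w01] and [mR_A; mR_B] = S·[w10; w11]:
  w00 = -1/2, w01 = -1, w10 = -1, w11 = 1/2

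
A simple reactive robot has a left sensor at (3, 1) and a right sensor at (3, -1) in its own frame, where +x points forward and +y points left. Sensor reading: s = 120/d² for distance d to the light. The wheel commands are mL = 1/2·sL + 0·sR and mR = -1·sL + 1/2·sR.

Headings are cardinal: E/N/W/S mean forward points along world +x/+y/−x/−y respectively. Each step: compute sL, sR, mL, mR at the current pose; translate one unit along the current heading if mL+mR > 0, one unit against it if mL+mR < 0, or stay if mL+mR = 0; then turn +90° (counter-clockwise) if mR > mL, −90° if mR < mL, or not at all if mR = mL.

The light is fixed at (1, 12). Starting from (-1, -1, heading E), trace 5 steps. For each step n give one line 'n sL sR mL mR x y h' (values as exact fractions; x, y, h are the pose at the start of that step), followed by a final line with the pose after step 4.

0 24/29 120/197 12/29 -2988/5713 -1 -1 E
1 6/13 15/34 3/13 -213/884 -2 -1 S
2 24/41 120/157 12/41 -1308/6437 -2 0 W
3 60/53 4/3 30/53 -74/159 -3 0 N
4 120/101 24/29 60/101 -2268/2929 -3 1 E
final -4 1 S

n=0: pose=(-1,-1,E); sL=24/29, sR=120/197; mL=12/29, mR=-2988/5713; mL+mR=-624/5713 → advance -1; mR−mL=-5352/5713 → turn -1·90°
n=1: pose=(-2,-1,S); sL=6/13, sR=15/34; mL=3/13, mR=-213/884; mL+mR=-9/884 → advance -1; mR−mL=-417/884 → turn -1·90°
n=2: pose=(-2,0,W); sL=24/41, sR=120/157; mL=12/41, mR=-1308/6437; mL+mR=576/6437 → advance +1; mR−mL=-3192/6437 → turn -1·90°
n=3: pose=(-3,0,N); sL=60/53, sR=4/3; mL=30/53, mR=-74/159; mL+mR=16/159 → advance +1; mR−mL=-164/159 → turn -1·90°
n=4: pose=(-3,1,E); sL=120/101, sR=24/29; mL=60/101, mR=-2268/2929; mL+mR=-528/2929 → advance -1; mR−mL=-4008/2929 → turn -1·90°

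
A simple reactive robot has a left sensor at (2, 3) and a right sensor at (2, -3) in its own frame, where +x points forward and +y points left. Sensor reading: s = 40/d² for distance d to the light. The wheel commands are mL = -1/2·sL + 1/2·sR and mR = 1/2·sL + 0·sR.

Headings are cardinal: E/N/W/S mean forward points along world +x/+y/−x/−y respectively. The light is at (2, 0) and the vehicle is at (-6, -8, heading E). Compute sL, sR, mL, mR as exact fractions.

left sensor world pos  = (-4, -5); dL² = 61
right sensor world pos = (-4, -11); dR² = 157
sL = 40/61 = 40/61
sR = 40/157 = 40/157
mL = -1/2·sL + 1/2·sR = -1920/9577
mR = 1/2·sL + 0·sR = 20/61

40/61 40/157 -1920/9577 20/61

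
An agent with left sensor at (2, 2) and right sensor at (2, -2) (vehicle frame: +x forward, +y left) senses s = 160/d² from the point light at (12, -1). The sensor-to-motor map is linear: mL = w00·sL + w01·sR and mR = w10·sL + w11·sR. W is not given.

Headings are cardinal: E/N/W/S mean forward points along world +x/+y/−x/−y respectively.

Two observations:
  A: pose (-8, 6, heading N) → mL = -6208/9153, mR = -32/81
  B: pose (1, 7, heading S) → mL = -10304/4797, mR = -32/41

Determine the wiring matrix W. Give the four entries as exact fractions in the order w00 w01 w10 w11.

-1 -1 0 -1

obs A: pose=(-8,6,N) → sL=32/113, sR=32/81, mL=-6208/9153, mR=-32/81
obs B: pose=(1,7,S) → sL=160/117, sR=32/41, mL=-10304/4797, mR=-32/41
sensor matrix S = [[32/113, 32/81], [160/117, 32/41]]; det S = -14016512/43906941
solve [mL_A; mL_B] = S·[w00; w01] and [mR_A; mR_B] = S·[w10; w11]:
  w00 = -1, w01 = -1, w10 = 0, w11 = -1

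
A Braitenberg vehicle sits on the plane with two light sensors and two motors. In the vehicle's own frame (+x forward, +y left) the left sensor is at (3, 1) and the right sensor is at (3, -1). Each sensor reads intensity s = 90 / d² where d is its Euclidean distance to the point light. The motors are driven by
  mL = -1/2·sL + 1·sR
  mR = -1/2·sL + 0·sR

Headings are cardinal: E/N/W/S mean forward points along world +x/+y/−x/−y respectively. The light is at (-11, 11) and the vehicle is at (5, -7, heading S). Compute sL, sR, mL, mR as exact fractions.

9/73 5/37 397/5402 -9/146

left sensor world pos  = (6, -10); dL² = 730
right sensor world pos = (4, -10); dR² = 666
sL = 90/730 = 9/73
sR = 90/666 = 5/37
mL = -1/2·sL + 1·sR = 397/5402
mR = -1/2·sL + 0·sR = -9/146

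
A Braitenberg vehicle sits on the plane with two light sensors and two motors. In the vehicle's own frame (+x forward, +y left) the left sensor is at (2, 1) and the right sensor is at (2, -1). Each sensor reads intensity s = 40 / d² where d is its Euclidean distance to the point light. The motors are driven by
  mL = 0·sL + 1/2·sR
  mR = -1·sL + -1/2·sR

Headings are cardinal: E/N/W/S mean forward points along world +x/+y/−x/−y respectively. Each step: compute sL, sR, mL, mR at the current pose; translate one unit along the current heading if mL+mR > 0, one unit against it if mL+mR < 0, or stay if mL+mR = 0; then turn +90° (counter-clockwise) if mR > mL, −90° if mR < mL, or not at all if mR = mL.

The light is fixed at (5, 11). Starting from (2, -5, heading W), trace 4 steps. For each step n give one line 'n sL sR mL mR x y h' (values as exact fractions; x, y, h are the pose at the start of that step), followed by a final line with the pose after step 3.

0 20/157 4/25 2/25 -814/3925 2 -5 W
1 8/41 40/197 20/197 -2396/8077 3 -5 N
2 5/32 10/81 5/81 -565/2592 3 -6 E
3 8/73 40/377 20/377 -4476/27521 2 -6 S
final 2 -5 W

n=0: pose=(2,-5,W); sL=20/157, sR=4/25; mL=2/25, mR=-814/3925; mL+mR=-20/157 → advance -1; mR−mL=-1128/3925 → turn -1·90°
n=1: pose=(3,-5,N); sL=8/41, sR=40/197; mL=20/197, mR=-2396/8077; mL+mR=-8/41 → advance -1; mR−mL=-3216/8077 → turn -1·90°
n=2: pose=(3,-6,E); sL=5/32, sR=10/81; mL=5/81, mR=-565/2592; mL+mR=-5/32 → advance -1; mR−mL=-725/2592 → turn -1·90°
n=3: pose=(2,-6,S); sL=8/73, sR=40/377; mL=20/377, mR=-4476/27521; mL+mR=-8/73 → advance -1; mR−mL=-5936/27521 → turn -1·90°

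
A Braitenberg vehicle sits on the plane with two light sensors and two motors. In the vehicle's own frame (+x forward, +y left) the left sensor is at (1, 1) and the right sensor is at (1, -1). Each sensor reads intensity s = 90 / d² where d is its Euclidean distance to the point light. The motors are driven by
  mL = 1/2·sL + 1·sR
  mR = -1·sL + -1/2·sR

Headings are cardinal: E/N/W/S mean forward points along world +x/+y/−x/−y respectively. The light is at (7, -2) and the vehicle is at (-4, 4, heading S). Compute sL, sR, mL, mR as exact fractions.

left sensor world pos  = (-3, 3); dL² = 125
right sensor world pos = (-5, 3); dR² = 169
sL = 90/125 = 18/25
sR = 90/169 = 90/169
mL = 1/2·sL + 1·sR = 3771/4225
mR = -1·sL + -1/2·sR = -4167/4225

18/25 90/169 3771/4225 -4167/4225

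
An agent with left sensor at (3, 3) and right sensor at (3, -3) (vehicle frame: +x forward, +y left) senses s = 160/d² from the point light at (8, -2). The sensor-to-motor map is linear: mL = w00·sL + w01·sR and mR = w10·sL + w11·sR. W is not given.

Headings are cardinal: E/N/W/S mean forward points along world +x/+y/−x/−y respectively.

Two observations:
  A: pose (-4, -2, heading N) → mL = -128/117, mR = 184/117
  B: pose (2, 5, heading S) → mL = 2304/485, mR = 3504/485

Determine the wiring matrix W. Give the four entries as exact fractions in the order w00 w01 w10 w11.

obs A: pose=(-4,-2,N) → sL=80/117, sR=16/9, mL=-128/117, mR=184/117
obs B: pose=(2,5,S) → sL=32/5, sR=160/97, mL=2304/485, mR=3504/485
sensor matrix S = [[80/117, 16/9], [32/5, 160/97]]; det S = -581632/56745
solve [mL_A; mL_B] = S·[w00; w01] and [mR_A; mR_B] = S·[w10; w11]:
  w00 = 1, w01 = -1, w10 = 1, w11 = 1/2

1 -1 1 1/2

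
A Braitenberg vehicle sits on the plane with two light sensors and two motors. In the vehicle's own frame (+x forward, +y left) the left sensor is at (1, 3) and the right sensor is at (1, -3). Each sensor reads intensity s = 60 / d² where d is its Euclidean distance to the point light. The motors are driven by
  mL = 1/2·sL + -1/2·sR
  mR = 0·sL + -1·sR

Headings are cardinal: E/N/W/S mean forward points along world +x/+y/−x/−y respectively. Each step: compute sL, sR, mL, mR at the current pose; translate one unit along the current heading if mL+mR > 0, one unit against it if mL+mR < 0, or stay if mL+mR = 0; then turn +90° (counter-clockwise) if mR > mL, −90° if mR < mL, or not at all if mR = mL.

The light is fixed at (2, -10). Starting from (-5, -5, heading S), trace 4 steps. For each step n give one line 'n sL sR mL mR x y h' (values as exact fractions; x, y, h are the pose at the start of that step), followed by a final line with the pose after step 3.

n=0: pose=(-5,-5,S); sL=15/8, sR=15/29; mL=315/464, mR=-15/29; mL+mR=75/464 → advance +1; mR−mL=-555/464 → turn -1·90°
n=1: pose=(-5,-6,W); sL=12/13, sR=60/113; mL=288/1469, mR=-60/113; mL+mR=-492/1469 → advance -1; mR−mL=-1068/1469 → turn -1·90°
n=2: pose=(-4,-6,N); sL=30/53, sR=30/17; mL=-540/901, mR=-30/17; mL+mR=-2130/901 → advance -1; mR−mL=-1050/901 → turn -1·90°
n=3: pose=(-4,-7,E); sL=60/61, sR=12/5; mL=-216/305, mR=-12/5; mL+mR=-948/305 → advance -1; mR−mL=-516/305 → turn -1·90°

0 15/8 15/29 315/464 -15/29 -5 -5 S
1 12/13 60/113 288/1469 -60/113 -5 -6 W
2 30/53 30/17 -540/901 -30/17 -4 -6 N
3 60/61 12/5 -216/305 -12/5 -4 -7 E
final -5 -7 S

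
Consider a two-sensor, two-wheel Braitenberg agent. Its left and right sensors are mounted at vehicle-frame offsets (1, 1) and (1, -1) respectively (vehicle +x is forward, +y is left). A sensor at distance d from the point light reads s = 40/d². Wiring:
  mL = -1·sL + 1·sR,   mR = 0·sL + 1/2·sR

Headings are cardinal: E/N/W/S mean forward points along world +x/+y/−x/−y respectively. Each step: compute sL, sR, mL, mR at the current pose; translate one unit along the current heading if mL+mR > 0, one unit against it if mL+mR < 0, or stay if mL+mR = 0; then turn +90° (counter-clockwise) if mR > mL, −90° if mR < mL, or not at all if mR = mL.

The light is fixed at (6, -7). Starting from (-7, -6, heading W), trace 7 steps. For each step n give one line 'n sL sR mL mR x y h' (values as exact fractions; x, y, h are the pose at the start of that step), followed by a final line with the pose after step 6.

0 10/49 1/5 -1/245 1/10 -7 -6 W
1 40/169 8/45 -448/7605 4/45 -8 -6 S
2 4/17 4/17 0 2/17 -8 -7 E
3 40/197 8/29 416/5713 4/29 -7 -7 N
4 10/49 1/5 -1/245 1/10 -7 -6 W
5 40/169 8/45 -448/7605 4/45 -8 -6 S
6 4/17 4/17 0 2/17 -8 -7 E
final -7 -7 N

n=0: pose=(-7,-6,W); sL=10/49, sR=1/5; mL=-1/245, mR=1/10; mL+mR=47/490 → advance +1; mR−mL=51/490 → turn +1·90°
n=1: pose=(-8,-6,S); sL=40/169, sR=8/45; mL=-448/7605, mR=4/45; mL+mR=76/2535 → advance +1; mR−mL=1124/7605 → turn +1·90°
n=2: pose=(-8,-7,E); sL=4/17, sR=4/17; mL=0, mR=2/17; mL+mR=2/17 → advance +1; mR−mL=2/17 → turn +1·90°
n=3: pose=(-7,-7,N); sL=40/197, sR=8/29; mL=416/5713, mR=4/29; mL+mR=1204/5713 → advance +1; mR−mL=372/5713 → turn +1·90°
n=4: pose=(-7,-6,W); sL=10/49, sR=1/5; mL=-1/245, mR=1/10; mL+mR=47/490 → advance +1; mR−mL=51/490 → turn +1·90°
n=5: pose=(-8,-6,S); sL=40/169, sR=8/45; mL=-448/7605, mR=4/45; mL+mR=76/2535 → advance +1; mR−mL=1124/7605 → turn +1·90°
n=6: pose=(-8,-7,E); sL=4/17, sR=4/17; mL=0, mR=2/17; mL+mR=2/17 → advance +1; mR−mL=2/17 → turn +1·90°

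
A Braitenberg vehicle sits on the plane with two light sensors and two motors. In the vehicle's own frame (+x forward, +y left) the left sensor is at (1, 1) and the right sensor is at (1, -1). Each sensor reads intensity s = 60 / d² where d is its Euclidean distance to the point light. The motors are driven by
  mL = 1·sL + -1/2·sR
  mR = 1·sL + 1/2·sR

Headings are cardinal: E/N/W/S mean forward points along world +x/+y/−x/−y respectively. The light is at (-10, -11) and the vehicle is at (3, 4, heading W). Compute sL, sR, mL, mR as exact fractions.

left sensor world pos  = (2, 3); dL² = 340
right sensor world pos = (2, 5); dR² = 400
sL = 60/340 = 3/17
sR = 60/400 = 3/20
mL = 1·sL + -1/2·sR = 69/680
mR = 1·sL + 1/2·sR = 171/680

3/17 3/20 69/680 171/680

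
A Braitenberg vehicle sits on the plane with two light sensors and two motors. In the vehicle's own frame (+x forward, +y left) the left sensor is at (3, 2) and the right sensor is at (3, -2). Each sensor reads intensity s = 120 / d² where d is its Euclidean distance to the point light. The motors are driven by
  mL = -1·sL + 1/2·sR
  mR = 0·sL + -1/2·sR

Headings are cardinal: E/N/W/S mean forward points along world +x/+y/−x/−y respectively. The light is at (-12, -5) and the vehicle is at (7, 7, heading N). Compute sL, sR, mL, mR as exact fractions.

left sensor world pos  = (5, 10); dL² = 514
right sensor world pos = (9, 10); dR² = 666
sL = 120/514 = 60/257
sR = 120/666 = 20/111
mL = -1·sL + 1/2·sR = -4090/28527
mR = 0·sL + -1/2·sR = -10/111

60/257 20/111 -4090/28527 -10/111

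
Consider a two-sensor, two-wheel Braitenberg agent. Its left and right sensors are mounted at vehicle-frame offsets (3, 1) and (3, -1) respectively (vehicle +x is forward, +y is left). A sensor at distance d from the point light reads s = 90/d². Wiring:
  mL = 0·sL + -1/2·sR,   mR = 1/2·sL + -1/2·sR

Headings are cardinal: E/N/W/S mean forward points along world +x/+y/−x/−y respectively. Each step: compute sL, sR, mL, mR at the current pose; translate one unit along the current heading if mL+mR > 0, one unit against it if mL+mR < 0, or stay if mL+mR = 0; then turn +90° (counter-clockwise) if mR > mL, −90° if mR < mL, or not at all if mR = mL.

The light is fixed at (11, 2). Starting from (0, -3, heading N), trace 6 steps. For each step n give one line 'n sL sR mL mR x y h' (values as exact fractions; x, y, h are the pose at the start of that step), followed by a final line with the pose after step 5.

n=0: pose=(0,-3,N); sL=45/74, sR=45/52; mL=-45/104, mR=-495/3848; mL+mR=-270/481 → advance -1; mR−mL=45/148 → turn +1·90°
n=1: pose=(0,-4,W); sL=18/49, sR=90/221; mL=-45/221, mR=-216/10829; mL+mR=-2421/10829 → advance -1; mR−mL=9/49 → turn +1·90°
n=2: pose=(1,-4,S); sL=5/9, sR=45/101; mL=-45/202, mR=50/909; mL+mR=-305/1818 → advance -1; mR−mL=5/18 → turn +1·90°
n=3: pose=(1,-3,E); sL=18/13, sR=18/17; mL=-9/17, mR=36/221; mL+mR=-81/221 → advance -1; mR−mL=9/13 → turn +1·90°
n=4: pose=(0,-3,N); sL=45/74, sR=45/52; mL=-45/104, mR=-495/3848; mL+mR=-270/481 → advance -1; mR−mL=45/148 → turn +1·90°
n=5: pose=(0,-4,W); sL=18/49, sR=90/221; mL=-45/221, mR=-216/10829; mL+mR=-2421/10829 → advance -1; mR−mL=9/49 → turn +1·90°

0 45/74 45/52 -45/104 -495/3848 0 -3 N
1 18/49 90/221 -45/221 -216/10829 0 -4 W
2 5/9 45/101 -45/202 50/909 1 -4 S
3 18/13 18/17 -9/17 36/221 1 -3 E
4 45/74 45/52 -45/104 -495/3848 0 -3 N
5 18/49 90/221 -45/221 -216/10829 0 -4 W
final 1 -4 S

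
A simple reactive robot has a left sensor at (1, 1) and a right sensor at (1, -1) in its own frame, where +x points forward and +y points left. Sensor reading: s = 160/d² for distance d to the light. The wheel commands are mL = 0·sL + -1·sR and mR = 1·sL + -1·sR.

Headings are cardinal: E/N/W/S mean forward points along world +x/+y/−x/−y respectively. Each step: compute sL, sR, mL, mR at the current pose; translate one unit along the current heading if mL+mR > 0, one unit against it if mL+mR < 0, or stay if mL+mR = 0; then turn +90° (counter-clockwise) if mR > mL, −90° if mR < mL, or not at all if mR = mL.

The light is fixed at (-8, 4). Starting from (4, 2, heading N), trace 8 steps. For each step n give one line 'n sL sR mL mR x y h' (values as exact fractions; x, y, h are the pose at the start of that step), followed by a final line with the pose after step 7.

n=0: pose=(4,2,N); sL=80/61, sR=16/17; mL=-16/17, mR=384/1037; mL+mR=-592/1037 → advance -1; mR−mL=80/61 → turn +1·90°
n=1: pose=(4,1,W); sL=160/137, sR=32/25; mL=-32/25, mR=-384/3425; mL+mR=-4768/3425 → advance -1; mR−mL=160/137 → turn +1·90°
n=2: pose=(5,1,S); sL=40/53, sR=1; mL=-1, mR=-13/53; mL+mR=-66/53 → advance -1; mR−mL=40/53 → turn +1·90°
n=3: pose=(5,2,E); sL=160/197, sR=32/41; mL=-32/41, mR=256/8077; mL+mR=-6048/8077 → advance -1; mR−mL=160/197 → turn +1·90°
n=4: pose=(4,2,N); sL=80/61, sR=16/17; mL=-16/17, mR=384/1037; mL+mR=-592/1037 → advance -1; mR−mL=80/61 → turn +1·90°
n=5: pose=(4,1,W); sL=160/137, sR=32/25; mL=-32/25, mR=-384/3425; mL+mR=-4768/3425 → advance -1; mR−mL=160/137 → turn +1·90°
n=6: pose=(5,1,S); sL=40/53, sR=1; mL=-1, mR=-13/53; mL+mR=-66/53 → advance -1; mR−mL=40/53 → turn +1·90°
n=7: pose=(5,2,E); sL=160/197, sR=32/41; mL=-32/41, mR=256/8077; mL+mR=-6048/8077 → advance -1; mR−mL=160/197 → turn +1·90°

0 80/61 16/17 -16/17 384/1037 4 2 N
1 160/137 32/25 -32/25 -384/3425 4 1 W
2 40/53 1 -1 -13/53 5 1 S
3 160/197 32/41 -32/41 256/8077 5 2 E
4 80/61 16/17 -16/17 384/1037 4 2 N
5 160/137 32/25 -32/25 -384/3425 4 1 W
6 40/53 1 -1 -13/53 5 1 S
7 160/197 32/41 -32/41 256/8077 5 2 E
final 4 2 N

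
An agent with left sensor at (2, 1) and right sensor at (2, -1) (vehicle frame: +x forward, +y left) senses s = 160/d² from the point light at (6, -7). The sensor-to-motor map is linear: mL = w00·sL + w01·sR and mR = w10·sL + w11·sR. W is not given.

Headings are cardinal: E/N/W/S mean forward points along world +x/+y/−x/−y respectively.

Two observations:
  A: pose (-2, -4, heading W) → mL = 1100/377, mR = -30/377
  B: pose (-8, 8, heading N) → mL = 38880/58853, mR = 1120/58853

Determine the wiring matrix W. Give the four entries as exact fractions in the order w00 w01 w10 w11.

obs A: pose=(-2,-4,W) → sL=20/13, sR=40/29, mL=1100/377, mR=-30/377
obs B: pose=(-8,8,N) → sL=80/257, sR=80/229, mL=38880/58853, mR=1120/58853
sensor matrix S = [[20/13, 40/29], [80/257, 80/229]]; det S = 2398400/22187581
solve [mL_A; mL_B] = S·[w00; w01] and [mR_A; mR_B] = S·[w10; w11]:
  w00 = 1, w01 = 1, w10 = -1/2, w11 = 1/2

1 1 -1/2 1/2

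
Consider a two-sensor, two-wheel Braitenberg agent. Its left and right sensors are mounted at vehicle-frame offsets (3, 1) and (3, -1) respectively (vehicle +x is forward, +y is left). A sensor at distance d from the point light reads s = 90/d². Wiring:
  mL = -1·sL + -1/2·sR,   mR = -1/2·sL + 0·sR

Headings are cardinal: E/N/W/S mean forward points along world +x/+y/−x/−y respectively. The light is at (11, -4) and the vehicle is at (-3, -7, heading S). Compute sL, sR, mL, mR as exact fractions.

left sensor world pos  = (-2, -10); dL² = 205
right sensor world pos = (-4, -10); dR² = 261
sL = 90/205 = 18/41
sR = 90/261 = 10/29
mL = -1·sL + -1/2·sR = -727/1189
mR = -1/2·sL + 0·sR = -9/41

18/41 10/29 -727/1189 -9/41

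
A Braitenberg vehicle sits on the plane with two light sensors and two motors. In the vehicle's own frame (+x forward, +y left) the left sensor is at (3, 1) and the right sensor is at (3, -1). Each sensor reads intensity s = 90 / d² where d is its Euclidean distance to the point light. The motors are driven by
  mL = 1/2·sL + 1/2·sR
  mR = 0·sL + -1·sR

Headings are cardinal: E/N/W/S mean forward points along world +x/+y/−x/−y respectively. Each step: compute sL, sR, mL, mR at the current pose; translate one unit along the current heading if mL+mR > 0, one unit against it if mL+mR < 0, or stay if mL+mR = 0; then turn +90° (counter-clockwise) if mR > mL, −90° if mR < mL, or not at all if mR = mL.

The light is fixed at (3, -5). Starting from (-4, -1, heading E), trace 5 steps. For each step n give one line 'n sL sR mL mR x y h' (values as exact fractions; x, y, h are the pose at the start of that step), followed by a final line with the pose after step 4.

n=0: pose=(-4,-1,E); sL=90/41, sR=18/5; mL=594/205, mR=-18/5; mL+mR=-144/205 → advance -1; mR−mL=-1332/205 → turn -1·90°
n=1: pose=(-5,-1,S); sL=9/5, sR=45/41; mL=297/205, mR=-45/41; mL+mR=72/205 → advance +1; mR−mL=-522/205 → turn -1·90°
n=2: pose=(-5,-2,W); sL=18/25, sR=90/137; mL=2358/3425, mR=-90/137; mL+mR=108/3425 → advance +1; mR−mL=-4608/3425 → turn -1·90°
n=3: pose=(-6,-2,N); sL=45/68, sR=9/10; mL=531/680, mR=-9/10; mL+mR=-81/680 → advance -1; mR−mL=-1143/680 → turn -1·90°
n=4: pose=(-6,-3,E); sL=2, sR=90/37; mL=82/37, mR=-90/37; mL+mR=-8/37 → advance -1; mR−mL=-172/37 → turn -1·90°

0 90/41 18/5 594/205 -18/5 -4 -1 E
1 9/5 45/41 297/205 -45/41 -5 -1 S
2 18/25 90/137 2358/3425 -90/137 -5 -2 W
3 45/68 9/10 531/680 -9/10 -6 -2 N
4 2 90/37 82/37 -90/37 -6 -3 E
final -7 -3 S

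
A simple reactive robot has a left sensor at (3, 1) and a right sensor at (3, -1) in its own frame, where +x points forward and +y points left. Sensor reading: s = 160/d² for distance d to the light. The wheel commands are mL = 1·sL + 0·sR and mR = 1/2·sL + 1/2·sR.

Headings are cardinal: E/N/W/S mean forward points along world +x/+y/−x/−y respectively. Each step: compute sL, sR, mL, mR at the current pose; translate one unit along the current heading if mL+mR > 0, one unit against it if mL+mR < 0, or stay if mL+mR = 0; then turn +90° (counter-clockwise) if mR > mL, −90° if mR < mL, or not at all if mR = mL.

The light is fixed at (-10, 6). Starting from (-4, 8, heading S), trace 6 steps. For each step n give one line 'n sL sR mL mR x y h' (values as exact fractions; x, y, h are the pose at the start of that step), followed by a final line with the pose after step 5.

n=0: pose=(-4,8,S); sL=16/5, sR=80/13; mL=16/5, mR=304/65; mL+mR=512/65 → advance +1; mR−mL=96/65 → turn +1·90°
n=1: pose=(-4,7,E); sL=32/17, sR=160/81; mL=32/17, mR=2656/1377; mL+mR=5248/1377 → advance +1; mR−mL=64/1377 → turn +1·90°
n=2: pose=(-3,7,N); sL=40/13, sR=2; mL=40/13, mR=33/13; mL+mR=73/13 → advance +1; mR−mL=-7/13 → turn -1·90°
n=3: pose=(-3,8,E); sL=160/109, sR=160/101; mL=160/109, mR=16800/11009; mL+mR=32960/11009 → advance +1; mR−mL=640/11009 → turn +1·90°
n=4: pose=(-2,8,N); sL=80/37, sR=80/53; mL=80/37, mR=3600/1961; mL+mR=7840/1961 → advance +1; mR−mL=-640/1961 → turn -1·90°
n=5: pose=(-2,9,E); sL=160/137, sR=32/25; mL=160/137, mR=4192/3425; mL+mR=8192/3425 → advance +1; mR−mL=192/3425 → turn +1·90°

0 16/5 80/13 16/5 304/65 -4 8 S
1 32/17 160/81 32/17 2656/1377 -4 7 E
2 40/13 2 40/13 33/13 -3 7 N
3 160/109 160/101 160/109 16800/11009 -3 8 E
4 80/37 80/53 80/37 3600/1961 -2 8 N
5 160/137 32/25 160/137 4192/3425 -2 9 E
final -1 9 N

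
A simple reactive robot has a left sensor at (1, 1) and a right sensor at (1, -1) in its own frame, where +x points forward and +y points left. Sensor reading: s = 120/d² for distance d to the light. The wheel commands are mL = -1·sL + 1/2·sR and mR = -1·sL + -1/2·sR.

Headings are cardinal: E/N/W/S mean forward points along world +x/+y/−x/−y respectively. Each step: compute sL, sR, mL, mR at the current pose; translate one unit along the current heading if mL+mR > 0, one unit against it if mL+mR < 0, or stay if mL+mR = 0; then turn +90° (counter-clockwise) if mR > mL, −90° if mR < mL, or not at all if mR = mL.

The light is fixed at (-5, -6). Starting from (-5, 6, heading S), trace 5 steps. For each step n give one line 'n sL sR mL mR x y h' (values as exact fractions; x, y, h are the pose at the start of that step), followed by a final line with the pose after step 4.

0 60/61 60/61 -30/61 -90/61 -5 6 S
1 24/29 120/197 -2988/5713 -6468/5713 -5 7 W
2 30/49 3/5 -153/490 -447/490 -4 7 N
3 120/173 24/25 -924/4325 -5076/4325 -4 6 E
4 60/61 60/61 -30/61 -90/61 -5 6 S
final -5 7 W

n=0: pose=(-5,6,S); sL=60/61, sR=60/61; mL=-30/61, mR=-90/61; mL+mR=-120/61 → advance -1; mR−mL=-60/61 → turn -1·90°
n=1: pose=(-5,7,W); sL=24/29, sR=120/197; mL=-2988/5713, mR=-6468/5713; mL+mR=-48/29 → advance -1; mR−mL=-120/197 → turn -1·90°
n=2: pose=(-4,7,N); sL=30/49, sR=3/5; mL=-153/490, mR=-447/490; mL+mR=-60/49 → advance -1; mR−mL=-3/5 → turn -1·90°
n=3: pose=(-4,6,E); sL=120/173, sR=24/25; mL=-924/4325, mR=-5076/4325; mL+mR=-240/173 → advance -1; mR−mL=-24/25 → turn -1·90°
n=4: pose=(-5,6,S); sL=60/61, sR=60/61; mL=-30/61, mR=-90/61; mL+mR=-120/61 → advance -1; mR−mL=-60/61 → turn -1·90°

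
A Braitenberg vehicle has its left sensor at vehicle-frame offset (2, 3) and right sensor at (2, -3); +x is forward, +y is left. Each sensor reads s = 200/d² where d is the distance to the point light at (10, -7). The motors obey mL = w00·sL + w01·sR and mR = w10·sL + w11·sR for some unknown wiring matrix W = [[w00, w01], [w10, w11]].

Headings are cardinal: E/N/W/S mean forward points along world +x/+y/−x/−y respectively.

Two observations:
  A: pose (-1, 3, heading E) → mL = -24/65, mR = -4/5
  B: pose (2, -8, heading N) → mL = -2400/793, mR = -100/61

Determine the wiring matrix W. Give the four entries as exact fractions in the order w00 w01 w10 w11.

1/2 -1/2 -1 0

obs A: pose=(-1,3,E) → sL=4/5, sR=20/13, mL=-24/65, mR=-4/5
obs B: pose=(2,-8,N) → sL=100/61, sR=100/13, mL=-2400/793, mR=-100/61
sensor matrix S = [[4/5, 20/13], [100/61, 100/13]]; det S = 2880/793
solve [mL_A; mL_B] = S·[w00; w01] and [mR_A; mR_B] = S·[w10; w11]:
  w00 = 1/2, w01 = -1/2, w10 = -1, w11 = 0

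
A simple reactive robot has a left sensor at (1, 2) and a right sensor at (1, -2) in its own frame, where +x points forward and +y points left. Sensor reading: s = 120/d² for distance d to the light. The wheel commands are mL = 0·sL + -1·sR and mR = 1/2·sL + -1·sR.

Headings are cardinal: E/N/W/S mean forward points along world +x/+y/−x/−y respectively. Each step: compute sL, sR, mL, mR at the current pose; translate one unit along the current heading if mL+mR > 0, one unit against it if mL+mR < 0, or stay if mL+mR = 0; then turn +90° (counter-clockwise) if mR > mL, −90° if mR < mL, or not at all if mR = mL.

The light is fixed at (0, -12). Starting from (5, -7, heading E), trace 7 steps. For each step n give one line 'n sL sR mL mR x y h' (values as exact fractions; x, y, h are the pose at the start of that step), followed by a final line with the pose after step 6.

n=0: pose=(5,-7,E); sL=24/17, sR=8/3; mL=-8/3, mR=-100/51; mL+mR=-236/51 → advance -1; mR−mL=12/17 → turn +1·90°
n=1: pose=(4,-7,N); sL=3, sR=5/3; mL=-5/3, mR=-1/6; mL+mR=-11/6 → advance -1; mR−mL=3/2 → turn +1·90°
n=2: pose=(4,-8,W); sL=120/13, sR=8/3; mL=-8/3, mR=76/39; mL+mR=-28/39 → advance -1; mR−mL=60/13 → turn +1·90°
n=3: pose=(5,-8,S); sL=60/29, sR=20/3; mL=-20/3, mR=-490/87; mL+mR=-1070/87 → advance -1; mR−mL=30/29 → turn +1·90°
n=4: pose=(5,-7,E); sL=24/17, sR=8/3; mL=-8/3, mR=-100/51; mL+mR=-236/51 → advance -1; mR−mL=12/17 → turn +1·90°
n=5: pose=(4,-7,N); sL=3, sR=5/3; mL=-5/3, mR=-1/6; mL+mR=-11/6 → advance -1; mR−mL=3/2 → turn +1·90°
n=6: pose=(4,-8,W); sL=120/13, sR=8/3; mL=-8/3, mR=76/39; mL+mR=-28/39 → advance -1; mR−mL=60/13 → turn +1·90°

0 24/17 8/3 -8/3 -100/51 5 -7 E
1 3 5/3 -5/3 -1/6 4 -7 N
2 120/13 8/3 -8/3 76/39 4 -8 W
3 60/29 20/3 -20/3 -490/87 5 -8 S
4 24/17 8/3 -8/3 -100/51 5 -7 E
5 3 5/3 -5/3 -1/6 4 -7 N
6 120/13 8/3 -8/3 76/39 4 -8 W
final 5 -8 S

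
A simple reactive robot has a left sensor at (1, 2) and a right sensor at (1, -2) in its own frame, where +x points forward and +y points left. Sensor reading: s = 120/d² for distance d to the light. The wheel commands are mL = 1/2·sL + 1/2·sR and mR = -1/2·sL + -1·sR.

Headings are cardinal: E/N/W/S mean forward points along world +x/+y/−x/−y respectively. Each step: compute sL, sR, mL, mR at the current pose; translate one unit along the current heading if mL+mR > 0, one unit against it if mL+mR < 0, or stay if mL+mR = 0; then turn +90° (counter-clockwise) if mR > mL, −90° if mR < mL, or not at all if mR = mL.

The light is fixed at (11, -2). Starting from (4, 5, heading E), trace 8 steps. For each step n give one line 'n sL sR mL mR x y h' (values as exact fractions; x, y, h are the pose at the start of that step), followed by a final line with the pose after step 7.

n=0: pose=(4,5,E); sL=40/39, sR=120/61; mL=3560/2379, mR=-5900/2379; mL+mR=-60/61 → advance -1; mR−mL=-9460/2379 → turn -1·90°
n=1: pose=(3,5,S); sL=5/3, sR=15/17; mL=65/51, mR=-175/102; mL+mR=-15/34 → advance -1; mR−mL=-305/102 → turn -1·90°
n=2: pose=(3,6,W); sL=40/39, sR=120/181; mL=5960/7059, mR=-8300/7059; mL+mR=-60/181 → advance -1; mR−mL=-14260/7059 → turn -1·90°
n=3: pose=(4,6,N); sL=20/27, sR=60/53; mL=1340/1431, mR=-2150/1431; mL+mR=-30/53 → advance -1; mR−mL=-3490/1431 → turn -1·90°
n=4: pose=(4,5,E); sL=40/39, sR=120/61; mL=3560/2379, mR=-5900/2379; mL+mR=-60/61 → advance -1; mR−mL=-9460/2379 → turn -1·90°
n=5: pose=(3,5,S); sL=5/3, sR=15/17; mL=65/51, mR=-175/102; mL+mR=-15/34 → advance -1; mR−mL=-305/102 → turn -1·90°
n=6: pose=(3,6,W); sL=40/39, sR=120/181; mL=5960/7059, mR=-8300/7059; mL+mR=-60/181 → advance -1; mR−mL=-14260/7059 → turn -1·90°
n=7: pose=(4,6,N); sL=20/27, sR=60/53; mL=1340/1431, mR=-2150/1431; mL+mR=-30/53 → advance -1; mR−mL=-3490/1431 → turn -1·90°

0 40/39 120/61 3560/2379 -5900/2379 4 5 E
1 5/3 15/17 65/51 -175/102 3 5 S
2 40/39 120/181 5960/7059 -8300/7059 3 6 W
3 20/27 60/53 1340/1431 -2150/1431 4 6 N
4 40/39 120/61 3560/2379 -5900/2379 4 5 E
5 5/3 15/17 65/51 -175/102 3 5 S
6 40/39 120/181 5960/7059 -8300/7059 3 6 W
7 20/27 60/53 1340/1431 -2150/1431 4 6 N
final 4 5 E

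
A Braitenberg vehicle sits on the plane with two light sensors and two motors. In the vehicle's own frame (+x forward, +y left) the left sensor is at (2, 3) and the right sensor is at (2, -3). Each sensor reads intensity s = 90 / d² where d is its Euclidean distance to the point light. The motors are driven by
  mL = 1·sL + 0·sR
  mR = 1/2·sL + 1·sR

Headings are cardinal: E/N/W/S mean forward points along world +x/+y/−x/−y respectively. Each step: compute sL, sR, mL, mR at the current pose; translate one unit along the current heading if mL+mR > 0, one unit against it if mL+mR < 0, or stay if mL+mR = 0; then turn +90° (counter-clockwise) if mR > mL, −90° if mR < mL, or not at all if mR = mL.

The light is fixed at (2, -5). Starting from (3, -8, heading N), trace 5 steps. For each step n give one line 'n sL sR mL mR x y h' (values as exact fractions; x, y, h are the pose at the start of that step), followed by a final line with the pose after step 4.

n=0: pose=(3,-8,N); sL=18, sR=90/17; mL=18, mR=243/17; mL+mR=549/17 → advance +1; mR−mL=-63/17 → turn -1·90°
n=1: pose=(3,-7,E); sL=9, sR=45/17; mL=9, mR=243/34; mL+mR=549/34 → advance +1; mR−mL=-63/34 → turn -1·90°
n=2: pose=(4,-7,S); sL=90/41, sR=90/17; mL=90/41, mR=4455/697; mL+mR=5985/697 → advance +1; mR−mL=2925/697 → turn +1·90°
n=3: pose=(4,-8,E); sL=45/8, sR=45/26; mL=45/8, mR=945/208; mL+mR=2115/208 → advance +1; mR−mL=-225/208 → turn -1·90°
n=4: pose=(5,-8,S); sL=90/61, sR=18/5; mL=90/61, mR=1323/305; mL+mR=1773/305 → advance +1; mR−mL=873/305 → turn +1·90°

0 18 90/17 18 243/17 3 -8 N
1 9 45/17 9 243/34 3 -7 E
2 90/41 90/17 90/41 4455/697 4 -7 S
3 45/8 45/26 45/8 945/208 4 -8 E
4 90/61 18/5 90/61 1323/305 5 -8 S
final 5 -9 E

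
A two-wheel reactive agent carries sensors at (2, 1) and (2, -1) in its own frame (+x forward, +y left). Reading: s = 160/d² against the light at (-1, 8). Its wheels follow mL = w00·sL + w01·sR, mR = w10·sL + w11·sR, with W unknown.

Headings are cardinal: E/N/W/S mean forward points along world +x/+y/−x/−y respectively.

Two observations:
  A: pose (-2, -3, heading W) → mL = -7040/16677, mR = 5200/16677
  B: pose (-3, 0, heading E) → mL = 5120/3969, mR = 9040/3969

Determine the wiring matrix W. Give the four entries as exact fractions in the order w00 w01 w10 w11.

1 -1 1 -1/2

obs A: pose=(-2,-3,W) → sL=160/153, sR=160/109, mL=-7040/16677, mR=5200/16677
obs B: pose=(-3,0,E) → sL=160/49, sR=160/81, mL=5120/3969, mR=9040/3969
sensor matrix S = [[160/153, 160/109], [160/49, 160/81]]; det S = -180531200/66191013
solve [mL_A; mL_B] = S·[w00; w01] and [mR_A; mR_B] = S·[w10; w11]:
  w00 = 1, w01 = -1, w10 = 1, w11 = -1/2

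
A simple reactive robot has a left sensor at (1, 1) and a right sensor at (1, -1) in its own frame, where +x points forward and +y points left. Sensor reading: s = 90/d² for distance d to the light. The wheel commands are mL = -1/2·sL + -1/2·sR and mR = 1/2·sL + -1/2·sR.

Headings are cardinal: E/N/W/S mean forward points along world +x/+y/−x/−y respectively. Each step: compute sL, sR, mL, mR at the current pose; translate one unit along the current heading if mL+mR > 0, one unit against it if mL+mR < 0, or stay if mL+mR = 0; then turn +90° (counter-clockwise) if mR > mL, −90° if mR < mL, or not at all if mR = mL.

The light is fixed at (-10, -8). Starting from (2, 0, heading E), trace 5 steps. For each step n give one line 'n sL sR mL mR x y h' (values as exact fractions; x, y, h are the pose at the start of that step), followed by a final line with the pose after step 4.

n=0: pose=(2,0,E); sL=9/25, sR=45/109; mL=-1053/2725, mR=-72/2725; mL+mR=-45/109 → advance -1; mR−mL=9/25 → turn +1·90°
n=1: pose=(1,0,N); sL=90/181, sR=2/5; mL=-406/905, mR=44/905; mL+mR=-2/5 → advance -1; mR−mL=90/181 → turn +1·90°
n=2: pose=(1,-1,W); sL=45/68, sR=45/82; mL=-3375/5576, mR=315/5576; mL+mR=-45/82 → advance -1; mR−mL=45/68 → turn +1·90°
n=3: pose=(2,-1,S); sL=18/41, sR=90/157; mL=-3258/6437, mR=-432/6437; mL+mR=-90/157 → advance -1; mR−mL=18/41 → turn +1·90°
n=4: pose=(2,0,E); sL=9/25, sR=45/109; mL=-1053/2725, mR=-72/2725; mL+mR=-45/109 → advance -1; mR−mL=9/25 → turn +1·90°

0 9/25 45/109 -1053/2725 -72/2725 2 0 E
1 90/181 2/5 -406/905 44/905 1 0 N
2 45/68 45/82 -3375/5576 315/5576 1 -1 W
3 18/41 90/157 -3258/6437 -432/6437 2 -1 S
4 9/25 45/109 -1053/2725 -72/2725 2 0 E
final 1 0 N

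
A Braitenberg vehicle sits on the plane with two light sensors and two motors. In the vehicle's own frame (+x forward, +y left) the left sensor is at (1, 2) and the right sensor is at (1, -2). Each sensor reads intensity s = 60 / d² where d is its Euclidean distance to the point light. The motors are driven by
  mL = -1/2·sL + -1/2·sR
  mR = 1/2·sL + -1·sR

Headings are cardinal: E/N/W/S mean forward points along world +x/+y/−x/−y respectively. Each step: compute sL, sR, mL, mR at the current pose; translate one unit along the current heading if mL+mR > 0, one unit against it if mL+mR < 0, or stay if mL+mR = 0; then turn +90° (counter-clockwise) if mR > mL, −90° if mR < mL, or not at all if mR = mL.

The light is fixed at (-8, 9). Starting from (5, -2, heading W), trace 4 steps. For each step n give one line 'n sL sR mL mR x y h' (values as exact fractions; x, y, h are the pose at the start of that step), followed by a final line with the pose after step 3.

0 60/313 4/15 -1076/4695 -802/4695 5 -2 W
1 3/20 5/24 -43/240 -2/15 6 -2 S
2 60/289 20/123 -6580/35547 -2090/35547 6 -1 E
3 30/101 10/51 -1270/5151 -245/5151 5 -1 N
final 5 -2 W

n=0: pose=(5,-2,W); sL=60/313, sR=4/15; mL=-1076/4695, mR=-802/4695; mL+mR=-2/5 → advance -1; mR−mL=274/4695 → turn +1·90°
n=1: pose=(6,-2,S); sL=3/20, sR=5/24; mL=-43/240, mR=-2/15; mL+mR=-5/16 → advance -1; mR−mL=11/240 → turn +1·90°
n=2: pose=(6,-1,E); sL=60/289, sR=20/123; mL=-6580/35547, mR=-2090/35547; mL+mR=-10/41 → advance -1; mR−mL=4490/35547 → turn +1·90°
n=3: pose=(5,-1,N); sL=30/101, sR=10/51; mL=-1270/5151, mR=-245/5151; mL+mR=-5/17 → advance -1; mR−mL=1025/5151 → turn +1·90°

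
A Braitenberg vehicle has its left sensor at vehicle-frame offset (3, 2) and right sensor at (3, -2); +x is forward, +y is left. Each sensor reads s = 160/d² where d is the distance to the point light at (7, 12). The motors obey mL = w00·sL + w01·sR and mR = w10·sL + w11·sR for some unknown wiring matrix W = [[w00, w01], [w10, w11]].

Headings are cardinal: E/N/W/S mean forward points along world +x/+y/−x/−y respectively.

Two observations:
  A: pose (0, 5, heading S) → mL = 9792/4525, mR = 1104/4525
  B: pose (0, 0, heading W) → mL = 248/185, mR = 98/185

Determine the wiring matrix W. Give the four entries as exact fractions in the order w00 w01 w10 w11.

1 1 -1/2 1

obs A: pose=(0,5,S) → sL=32/25, sR=160/181, mL=9792/4525, mR=1104/4525
obs B: pose=(0,0,W) → sL=20/37, sR=4/5, mL=248/185, mR=98/185
sensor matrix S = [[32/25, 160/181], [20/37, 4/5]]; det S = 457216/837125
solve [mL_A; mL_B] = S·[w00; w01] and [mR_A; mR_B] = S·[w10; w11]:
  w00 = 1, w01 = 1, w10 = -1/2, w11 = 1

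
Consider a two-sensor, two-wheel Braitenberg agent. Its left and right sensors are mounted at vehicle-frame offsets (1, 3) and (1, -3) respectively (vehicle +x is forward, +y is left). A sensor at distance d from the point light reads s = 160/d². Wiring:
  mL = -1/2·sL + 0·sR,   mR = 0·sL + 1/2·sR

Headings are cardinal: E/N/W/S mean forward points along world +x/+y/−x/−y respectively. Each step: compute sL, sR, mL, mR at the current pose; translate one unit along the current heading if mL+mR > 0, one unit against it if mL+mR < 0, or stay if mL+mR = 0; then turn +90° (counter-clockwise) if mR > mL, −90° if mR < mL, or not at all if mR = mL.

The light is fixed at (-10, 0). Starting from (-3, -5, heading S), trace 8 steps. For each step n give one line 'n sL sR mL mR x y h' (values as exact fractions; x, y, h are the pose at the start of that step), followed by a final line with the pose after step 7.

n=0: pose=(-3,-5,S); sL=20/17, sR=40/13; mL=-10/17, mR=20/13; mL+mR=210/221 → advance +1; mR−mL=470/221 → turn +1·90°
n=1: pose=(-3,-6,E); sL=160/73, sR=32/29; mL=-80/73, mR=16/29; mL+mR=-1152/2117 → advance -1; mR−mL=3488/2117 → turn +1·90°
n=2: pose=(-4,-6,N); sL=80/17, sR=80/53; mL=-40/17, mR=40/53; mL+mR=-1440/901 → advance -1; mR−mL=2800/901 → turn +1·90°
n=3: pose=(-4,-7,W); sL=32/25, sR=160/41; mL=-16/25, mR=80/41; mL+mR=1344/1025 → advance +1; mR−mL=2656/1025 → turn +1·90°
n=4: pose=(-5,-7,S); sL=5/4, sR=40/17; mL=-5/8, mR=20/17; mL+mR=75/136 → advance +1; mR−mL=245/136 → turn +1·90°
n=5: pose=(-5,-8,E); sL=160/61, sR=160/157; mL=-80/61, mR=80/157; mL+mR=-7680/9577 → advance -1; mR−mL=17440/9577 → turn +1·90°
n=6: pose=(-6,-8,N); sL=16/5, sR=80/49; mL=-8/5, mR=40/49; mL+mR=-192/245 → advance -1; mR−mL=592/245 → turn +1·90°
n=7: pose=(-6,-9,W); sL=160/153, sR=32/9; mL=-80/153, mR=16/9; mL+mR=64/51 → advance +1; mR−mL=352/153 → turn +1·90°

0 20/17 40/13 -10/17 20/13 -3 -5 S
1 160/73 32/29 -80/73 16/29 -3 -6 E
2 80/17 80/53 -40/17 40/53 -4 -6 N
3 32/25 160/41 -16/25 80/41 -4 -7 W
4 5/4 40/17 -5/8 20/17 -5 -7 S
5 160/61 160/157 -80/61 80/157 -5 -8 E
6 16/5 80/49 -8/5 40/49 -6 -8 N
7 160/153 32/9 -80/153 16/9 -6 -9 W
final -7 -9 S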